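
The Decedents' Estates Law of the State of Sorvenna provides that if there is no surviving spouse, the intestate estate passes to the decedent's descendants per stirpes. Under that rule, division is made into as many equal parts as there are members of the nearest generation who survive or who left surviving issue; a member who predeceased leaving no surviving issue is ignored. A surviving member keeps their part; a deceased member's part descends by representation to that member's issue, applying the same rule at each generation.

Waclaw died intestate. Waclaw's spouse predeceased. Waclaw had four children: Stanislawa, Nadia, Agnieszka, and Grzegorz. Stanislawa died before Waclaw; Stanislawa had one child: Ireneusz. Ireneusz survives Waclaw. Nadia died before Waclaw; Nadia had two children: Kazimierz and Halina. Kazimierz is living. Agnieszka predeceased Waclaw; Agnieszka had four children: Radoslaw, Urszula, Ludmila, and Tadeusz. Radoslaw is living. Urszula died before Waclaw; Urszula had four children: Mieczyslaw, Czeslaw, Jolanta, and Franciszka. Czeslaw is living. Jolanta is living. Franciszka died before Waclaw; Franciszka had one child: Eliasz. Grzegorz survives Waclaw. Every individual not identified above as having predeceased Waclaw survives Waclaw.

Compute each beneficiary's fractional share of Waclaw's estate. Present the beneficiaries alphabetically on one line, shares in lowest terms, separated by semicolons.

There is no surviving spouse, so the entire estate passes to Waclaw's descendants per stirpes.
The estate is divided into 4 equal shares of 1/4 among Stanislawa, Nadia, Agnieszka, Grzegorz.
Stanislawa predeceased; the 1/4 allotted to Stanislawa's branch passes to Stanislawa's issue by representation.
Ireneusz is the sole taker at this level and receives the full 1/4.
Nadia predeceased; the 1/4 allotted to Nadia's branch passes to Nadia's issue by representation.
The 1/4 is divided into 2 equal shares of 1/8 among Kazimierz, Halina.
Kazimierz is living and takes 1/8.
Halina is living and takes 1/8.
Agnieszka predeceased; the 1/4 allotted to Agnieszka's branch passes to Agnieszka's issue by representation.
The 1/4 is divided into 4 equal shares of 1/16 among Radoslaw, Urszula, Ludmila, Tadeusz.
Radoslaw is living and takes 1/16.
Urszula predeceased; the 1/16 allotted to Urszula's branch passes to Urszula's issue by representation.
The 1/16 is divided into 4 equal shares of 1/64 among Mieczyslaw, Czeslaw, Jolanta, Franciszka.
Mieczyslaw is living and takes 1/64.
Czeslaw is living and takes 1/64.
Jolanta is living and takes 1/64.
Franciszka predeceased; the 1/64 allotted to Franciszka's branch passes to Franciszka's issue by representation.
Eliasz is the sole taker at this level and receives the full 1/64.
Ludmila is living and takes 1/16.
Tadeusz is living and takes 1/16.
Grzegorz is living and takes 1/4.

Czeslaw 1/64; Eliasz 1/64; Grzegorz 1/4; Halina 1/8; Ireneusz 1/4; Jolanta 1/64; Kazimierz 1/8; Ludmila 1/16; Mieczyslaw 1/64; Radoslaw 1/16; Tadeusz 1/16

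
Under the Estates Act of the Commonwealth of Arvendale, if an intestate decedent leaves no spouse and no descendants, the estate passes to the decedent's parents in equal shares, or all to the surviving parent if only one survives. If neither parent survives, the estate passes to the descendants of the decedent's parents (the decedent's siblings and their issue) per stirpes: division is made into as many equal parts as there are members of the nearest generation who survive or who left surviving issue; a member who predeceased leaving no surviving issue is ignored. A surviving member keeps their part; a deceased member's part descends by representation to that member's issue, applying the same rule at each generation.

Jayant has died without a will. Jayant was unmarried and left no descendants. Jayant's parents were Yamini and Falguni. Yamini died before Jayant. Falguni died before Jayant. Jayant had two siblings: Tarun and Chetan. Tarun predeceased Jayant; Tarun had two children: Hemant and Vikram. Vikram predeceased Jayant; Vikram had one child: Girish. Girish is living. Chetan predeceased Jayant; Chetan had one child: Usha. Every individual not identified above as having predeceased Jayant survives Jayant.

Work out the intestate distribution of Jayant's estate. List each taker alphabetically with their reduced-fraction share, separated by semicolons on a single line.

Neither parent survives and there are no descendants, so the estate passes to Jayant's siblings and their issue per stirpes.
The estate is divided into 2 equal shares of 1/2 among Tarun, Chetan.
Tarun predeceased; the 1/2 allotted to Tarun's branch passes to Tarun's issue by representation.
The 1/2 is divided into 2 equal shares of 1/4 among Hemant, Vikram.
Hemant is living and takes 1/4.
Vikram predeceased; the 1/4 allotted to Vikram's branch passes to Vikram's issue by representation.
Girish is the sole taker at this level and receives the full 1/4.
Chetan predeceased; the 1/2 allotted to Chetan's branch passes to Chetan's issue by representation.
Usha is the sole taker at this level and receives the full 1/2.

Girish 1/4; Hemant 1/4; Usha 1/2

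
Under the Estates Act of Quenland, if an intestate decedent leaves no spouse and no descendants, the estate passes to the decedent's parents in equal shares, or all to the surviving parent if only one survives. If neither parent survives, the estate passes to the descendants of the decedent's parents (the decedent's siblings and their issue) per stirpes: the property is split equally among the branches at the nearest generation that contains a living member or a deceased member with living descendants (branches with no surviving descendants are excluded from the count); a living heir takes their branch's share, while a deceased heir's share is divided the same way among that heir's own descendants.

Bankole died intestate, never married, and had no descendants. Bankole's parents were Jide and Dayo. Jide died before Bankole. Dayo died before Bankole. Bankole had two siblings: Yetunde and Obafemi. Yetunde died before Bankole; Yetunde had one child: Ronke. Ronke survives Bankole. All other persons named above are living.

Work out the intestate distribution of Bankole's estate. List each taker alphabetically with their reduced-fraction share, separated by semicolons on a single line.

Obafemi 1/2; Ronke 1/2

Neither parent survives and there are no descendants, so the estate passes to Bankole's siblings and their issue per stirpes.
The estate is divided into 2 equal shares of 1/2 among Yetunde, Obafemi.
Yetunde predeceased; the 1/2 allotted to Yetunde's branch passes to Yetunde's issue by representation.
Ronke is the sole taker at this level and receives the full 1/2.
Obafemi is living and takes 1/2.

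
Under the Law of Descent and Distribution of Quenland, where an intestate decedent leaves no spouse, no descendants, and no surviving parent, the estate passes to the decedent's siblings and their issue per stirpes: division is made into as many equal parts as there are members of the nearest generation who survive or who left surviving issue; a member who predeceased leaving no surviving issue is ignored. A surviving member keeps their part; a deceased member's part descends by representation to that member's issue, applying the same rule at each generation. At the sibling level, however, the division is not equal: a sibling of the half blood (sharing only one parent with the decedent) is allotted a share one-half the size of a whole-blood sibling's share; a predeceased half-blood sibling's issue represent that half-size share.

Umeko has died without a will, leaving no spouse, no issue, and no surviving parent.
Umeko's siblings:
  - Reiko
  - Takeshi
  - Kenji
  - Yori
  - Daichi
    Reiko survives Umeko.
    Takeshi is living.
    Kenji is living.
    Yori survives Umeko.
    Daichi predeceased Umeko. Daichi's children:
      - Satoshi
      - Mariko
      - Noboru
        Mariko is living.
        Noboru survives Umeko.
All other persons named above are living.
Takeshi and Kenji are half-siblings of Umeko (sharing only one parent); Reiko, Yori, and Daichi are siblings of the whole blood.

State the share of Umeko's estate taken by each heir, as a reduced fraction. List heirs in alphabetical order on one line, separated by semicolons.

No spouse, descendants, or parent survives, so the estate passes to Umeko's siblings per stirpes.
Half-blood siblings count for one-half the weight of whole-blood siblings at the initial division.
Dividing 1 in proportion to weights (total weight 4): Reiko (weight 1) → 1/4; Takeshi (weight 1/2) → 1/8; Kenji (weight 1/2) → 1/8; Yori (weight 1) → 1/4; Daichi (weight 1) → 1/4.
Reiko is living and takes 1/4.
Takeshi is living and takes 1/8.
Kenji is living and takes 1/8.
Yori is living and takes 1/4.
Daichi predeceased; the 1/4 allotted to Daichi's branch passes to Daichi's issue by representation.
The 1/4 is divided into 3 equal shares of 1/12 among Satoshi, Mariko, Noboru.
Satoshi is living and takes 1/12.
Mariko is living and takes 1/12.
Noboru is living and takes 1/12.

Kenji 1/8; Mariko 1/12; Noboru 1/12; Reiko 1/4; Satoshi 1/12; Takeshi 1/8; Yori 1/4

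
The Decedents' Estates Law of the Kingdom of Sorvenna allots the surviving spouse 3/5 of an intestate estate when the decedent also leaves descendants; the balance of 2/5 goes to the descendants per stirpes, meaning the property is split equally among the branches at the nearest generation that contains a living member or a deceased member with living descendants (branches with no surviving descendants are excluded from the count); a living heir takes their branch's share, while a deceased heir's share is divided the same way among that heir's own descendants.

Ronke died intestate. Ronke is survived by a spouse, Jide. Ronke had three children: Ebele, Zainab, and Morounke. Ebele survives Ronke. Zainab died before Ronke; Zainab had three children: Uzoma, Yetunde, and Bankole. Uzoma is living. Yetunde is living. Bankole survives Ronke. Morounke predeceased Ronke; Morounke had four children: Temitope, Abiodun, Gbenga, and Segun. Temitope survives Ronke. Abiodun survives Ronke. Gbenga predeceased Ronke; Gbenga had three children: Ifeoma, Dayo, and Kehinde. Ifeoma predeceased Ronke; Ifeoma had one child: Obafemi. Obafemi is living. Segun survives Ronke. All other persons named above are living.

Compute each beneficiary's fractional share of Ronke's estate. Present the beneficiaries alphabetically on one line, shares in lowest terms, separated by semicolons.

Jide, as surviving spouse, takes 3/5.
The remaining 2/5 passes to Ronke's descendants per stirpes.
The 2/5 is divided into 3 equal shares of 2/15 among Ebele, Zainab, Morounke.
Ebele is living and takes 2/15.
Zainab predeceased; the 2/15 allotted to Zainab's branch passes to Zainab's issue by representation.
The 2/15 is divided into 3 equal shares of 2/45 among Uzoma, Yetunde, Bankole.
Uzoma is living and takes 2/45.
Yetunde is living and takes 2/45.
Bankole is living and takes 2/45.
Morounke predeceased; the 2/15 allotted to Morounke's branch passes to Morounke's issue by representation.
The 2/15 is divided into 4 equal shares of 1/30 among Temitope, Abiodun, Gbenga, Segun.
Temitope is living and takes 1/30.
Abiodun is living and takes 1/30.
Gbenga predeceased; the 1/30 allotted to Gbenga's branch passes to Gbenga's issue by representation.
The 1/30 is divided into 3 equal shares of 1/90 among Ifeoma, Dayo, Kehinde.
Ifeoma predeceased; the 1/90 allotted to Ifeoma's branch passes to Ifeoma's issue by representation.
Obafemi is the sole taker at this level and receives the full 1/90.
Dayo is living and takes 1/90.
Kehinde is living and takes 1/90.
Segun is living and takes 1/30.

Abiodun 1/30; Bankole 2/45; Dayo 1/90; Ebele 2/15; Jide 3/5; Kehinde 1/90; Obafemi 1/90; Segun 1/30; Temitope 1/30; Uzoma 2/45; Yetunde 2/45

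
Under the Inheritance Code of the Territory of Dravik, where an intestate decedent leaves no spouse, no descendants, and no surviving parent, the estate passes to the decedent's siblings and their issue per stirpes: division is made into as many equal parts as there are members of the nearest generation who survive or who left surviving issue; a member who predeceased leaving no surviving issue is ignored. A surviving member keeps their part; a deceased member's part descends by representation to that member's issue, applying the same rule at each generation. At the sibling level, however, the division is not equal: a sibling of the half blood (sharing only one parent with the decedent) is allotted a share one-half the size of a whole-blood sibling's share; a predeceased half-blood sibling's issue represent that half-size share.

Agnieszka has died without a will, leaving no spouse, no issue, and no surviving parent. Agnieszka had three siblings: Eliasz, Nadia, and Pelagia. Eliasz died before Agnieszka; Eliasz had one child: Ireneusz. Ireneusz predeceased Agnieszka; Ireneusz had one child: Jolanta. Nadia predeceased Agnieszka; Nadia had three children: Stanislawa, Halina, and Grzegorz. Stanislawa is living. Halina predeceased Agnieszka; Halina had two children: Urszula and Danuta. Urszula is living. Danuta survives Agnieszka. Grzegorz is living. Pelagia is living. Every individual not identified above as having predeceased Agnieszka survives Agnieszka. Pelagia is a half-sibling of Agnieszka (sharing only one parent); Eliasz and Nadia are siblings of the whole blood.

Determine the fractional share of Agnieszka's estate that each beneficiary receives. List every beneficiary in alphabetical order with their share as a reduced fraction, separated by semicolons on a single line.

No spouse, descendants, or parent survives, so the estate passes to Agnieszka's siblings per stirpes.
Half-blood siblings count for one-half the weight of whole-blood siblings at the initial division.
Dividing 1 in proportion to weights (total weight 5/2): Eliasz (weight 1) → 2/5; Nadia (weight 1) → 2/5; Pelagia (weight 1/2) → 1/5.
Eliasz predeceased; the 2/5 allotted to Eliasz's branch passes to Eliasz's issue by representation.
Ireneusz's line is the sole branch at this level, so the full 2/5 passes to Ireneusz's issue by representation.
Jolanta is the sole taker at this level and receives the full 2/5.
Nadia predeceased; the 2/5 allotted to Nadia's branch passes to Nadia's issue by representation.
The 2/5 is divided into 3 equal shares of 2/15 among Stanislawa, Halina, Grzegorz.
Stanislawa is living and takes 2/15.
Halina predeceased; the 2/15 allotted to Halina's branch passes to Halina's issue by representation.
The 2/15 is divided into 2 equal shares of 1/15 among Urszula, Danuta.
Urszula is living and takes 1/15.
Danuta is living and takes 1/15.
Grzegorz is living and takes 2/15.
Pelagia is living and takes 1/5.

Danuta 1/15; Grzegorz 2/15; Jolanta 2/5; Pelagia 1/5; Stanislawa 2/15; Urszula 1/15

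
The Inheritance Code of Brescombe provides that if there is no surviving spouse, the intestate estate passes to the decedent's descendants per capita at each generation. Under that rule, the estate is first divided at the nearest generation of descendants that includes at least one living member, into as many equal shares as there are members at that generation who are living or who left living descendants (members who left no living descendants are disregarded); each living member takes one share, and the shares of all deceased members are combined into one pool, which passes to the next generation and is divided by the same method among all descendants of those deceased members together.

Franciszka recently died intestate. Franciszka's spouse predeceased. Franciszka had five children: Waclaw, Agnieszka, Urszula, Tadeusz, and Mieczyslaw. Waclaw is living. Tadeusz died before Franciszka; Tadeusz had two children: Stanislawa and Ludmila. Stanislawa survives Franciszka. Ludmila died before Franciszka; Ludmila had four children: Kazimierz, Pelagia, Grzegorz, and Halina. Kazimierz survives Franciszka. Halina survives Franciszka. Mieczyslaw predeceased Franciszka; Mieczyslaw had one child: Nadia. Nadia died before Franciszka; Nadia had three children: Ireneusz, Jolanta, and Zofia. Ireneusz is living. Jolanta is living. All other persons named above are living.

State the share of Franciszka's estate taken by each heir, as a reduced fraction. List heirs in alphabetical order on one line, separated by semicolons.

Agnieszka 1/5; Grzegorz 4/105; Halina 4/105; Ireneusz 4/105; Jolanta 4/105; Kazimierz 4/105; Pelagia 4/105; Stanislawa 2/15; Urszula 1/5; Waclaw 1/5; Zofia 4/105

There is no surviving spouse, so the entire estate passes to Franciszka's descendants per capita at each generation.
At generation 1 (Waclaw, Agnieszka, Urszula, Tadeusz, Mieczyslaw) there are 5 shares of (1)/5 = 1/5 each.
Living: Waclaw, Agnieszka, and Urszula — each takes 1/5.
Deceased: Tadeusz and Mieczyslaw. Their combined 2/5 is pooled and carried to generation 2.
At generation 2 (Stanislawa, Ludmila, Nadia) there are 3 shares of (2/5)/3 = 2/15 each.
Living: Stanislawa — each takes 2/15.
Deceased: Ludmila and Nadia. Their combined 4/15 is pooled and carried to generation 3.
At generation 3 (Kazimierz, Pelagia, Grzegorz, Halina, Ireneusz, Jolanta, Zofia) there are 7 shares of (4/15)/7 = 4/105 each.
Living: Kazimierz, Pelagia, Grzegorz, Halina, Ireneusz, Jolanta, and Zofia — each takes 4/105.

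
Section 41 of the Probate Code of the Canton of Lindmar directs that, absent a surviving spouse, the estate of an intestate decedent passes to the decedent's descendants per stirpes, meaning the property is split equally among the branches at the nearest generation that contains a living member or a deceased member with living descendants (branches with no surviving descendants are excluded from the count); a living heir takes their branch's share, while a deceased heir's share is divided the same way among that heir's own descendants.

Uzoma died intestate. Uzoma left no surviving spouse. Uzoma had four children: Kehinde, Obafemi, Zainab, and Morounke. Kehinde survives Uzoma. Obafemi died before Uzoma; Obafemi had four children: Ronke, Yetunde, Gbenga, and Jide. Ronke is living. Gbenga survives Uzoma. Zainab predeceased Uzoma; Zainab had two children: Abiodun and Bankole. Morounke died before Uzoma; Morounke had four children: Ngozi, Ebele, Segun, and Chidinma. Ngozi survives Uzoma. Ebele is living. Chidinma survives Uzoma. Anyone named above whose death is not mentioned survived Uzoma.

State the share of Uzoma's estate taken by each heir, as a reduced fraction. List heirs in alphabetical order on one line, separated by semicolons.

There is no surviving spouse, so the entire estate passes to Uzoma's descendants per stirpes.
The estate is divided into 4 equal shares of 1/4 among Kehinde, Obafemi, Zainab, Morounke.
Kehinde is living and takes 1/4.
Obafemi predeceased; the 1/4 allotted to Obafemi's branch passes to Obafemi's issue by representation.
The 1/4 is divided into 4 equal shares of 1/16 among Ronke, Yetunde, Gbenga, Jide.
Ronke is living and takes 1/16.
Yetunde is living and takes 1/16.
Gbenga is living and takes 1/16.
Jide is living and takes 1/16.
Zainab predeceased; the 1/4 allotted to Zainab's branch passes to Zainab's issue by representation.
The 1/4 is divided into 2 equal shares of 1/8 among Abiodun, Bankole.
Abiodun is living and takes 1/8.
Bankole is living and takes 1/8.
Morounke predeceased; the 1/4 allotted to Morounke's branch passes to Morounke's issue by representation.
The 1/4 is divided into 4 equal shares of 1/16 among Ngozi, Ebele, Segun, Chidinma.
Ngozi is living and takes 1/16.
Ebele is living and takes 1/16.
Segun is living and takes 1/16.
Chidinma is living and takes 1/16.

Abiodun 1/8; Bankole 1/8; Chidinma 1/16; Ebele 1/16; Gbenga 1/16; Jide 1/16; Kehinde 1/4; Ngozi 1/16; Ronke 1/16; Segun 1/16; Yetunde 1/16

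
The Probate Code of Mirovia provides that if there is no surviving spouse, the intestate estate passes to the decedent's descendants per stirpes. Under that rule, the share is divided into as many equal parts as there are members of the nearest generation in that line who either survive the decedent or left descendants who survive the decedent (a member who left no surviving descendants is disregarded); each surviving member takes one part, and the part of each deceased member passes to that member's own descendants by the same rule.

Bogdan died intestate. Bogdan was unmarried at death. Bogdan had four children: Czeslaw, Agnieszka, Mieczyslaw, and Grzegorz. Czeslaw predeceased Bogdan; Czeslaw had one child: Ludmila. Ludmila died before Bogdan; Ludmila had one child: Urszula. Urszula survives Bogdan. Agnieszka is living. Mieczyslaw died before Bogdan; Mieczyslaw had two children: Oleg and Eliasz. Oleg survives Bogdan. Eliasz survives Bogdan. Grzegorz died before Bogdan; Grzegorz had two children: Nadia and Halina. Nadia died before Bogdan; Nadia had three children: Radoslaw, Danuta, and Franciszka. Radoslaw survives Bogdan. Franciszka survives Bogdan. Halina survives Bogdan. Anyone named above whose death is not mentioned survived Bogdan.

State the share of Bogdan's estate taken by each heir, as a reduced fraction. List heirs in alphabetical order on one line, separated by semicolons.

There is no surviving spouse, so the entire estate passes to Bogdan's descendants per stirpes.
The estate is divided into 4 equal shares of 1/4 among Czeslaw, Agnieszka, Mieczyslaw, Grzegorz.
Czeslaw predeceased; the 1/4 allotted to Czeslaw's branch passes to Czeslaw's issue by representation.
Ludmila's line is the sole branch at this level, so the full 1/4 passes to Ludmila's issue by representation.
Urszula is the sole taker at this level and receives the full 1/4.
Agnieszka is living and takes 1/4.
Mieczyslaw predeceased; the 1/4 allotted to Mieczyslaw's branch passes to Mieczyslaw's issue by representation.
The 1/4 is divided into 2 equal shares of 1/8 among Oleg, Eliasz.
Oleg is living and takes 1/8.
Eliasz is living and takes 1/8.
Grzegorz predeceased; the 1/4 allotted to Grzegorz's branch passes to Grzegorz's issue by representation.
The 1/4 is divided into 2 equal shares of 1/8 among Nadia, Halina.
Nadia predeceased; the 1/8 allotted to Nadia's branch passes to Nadia's issue by representation.
The 1/8 is divided into 3 equal shares of 1/24 among Radoslaw, Danuta, Franciszka.
Radoslaw is living and takes 1/24.
Danuta is living and takes 1/24.
Franciszka is living and takes 1/24.
Halina is living and takes 1/8.

Agnieszka 1/4; Danuta 1/24; Eliasz 1/8; Franciszka 1/24; Halina 1/8; Oleg 1/8; Radoslaw 1/24; Urszula 1/4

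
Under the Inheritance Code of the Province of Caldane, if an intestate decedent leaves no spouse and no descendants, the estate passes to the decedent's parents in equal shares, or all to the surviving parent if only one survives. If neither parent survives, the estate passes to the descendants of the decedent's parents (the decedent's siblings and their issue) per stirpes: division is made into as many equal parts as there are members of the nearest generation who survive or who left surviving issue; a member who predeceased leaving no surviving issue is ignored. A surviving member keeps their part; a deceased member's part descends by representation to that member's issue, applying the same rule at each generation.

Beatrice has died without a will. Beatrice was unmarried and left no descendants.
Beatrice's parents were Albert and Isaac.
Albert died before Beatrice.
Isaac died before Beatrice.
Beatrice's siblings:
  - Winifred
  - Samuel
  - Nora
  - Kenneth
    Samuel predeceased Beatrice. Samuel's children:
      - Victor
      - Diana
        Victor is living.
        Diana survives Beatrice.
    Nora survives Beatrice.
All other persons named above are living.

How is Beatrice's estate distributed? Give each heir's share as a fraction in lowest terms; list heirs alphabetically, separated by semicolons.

Diana 1/8; Kenneth 1/4; Nora 1/4; Victor 1/8; Winifred 1/4

Neither parent survives and there are no descendants, so the estate passes to Beatrice's siblings and their issue per stirpes.
The estate is divided into 4 equal shares of 1/4 among Winifred, Samuel, Nora, Kenneth.
Winifred is living and takes 1/4.
Samuel predeceased; the 1/4 allotted to Samuel's branch passes to Samuel's issue by representation.
The 1/4 is divided into 2 equal shares of 1/8 among Victor, Diana.
Victor is living and takes 1/8.
Diana is living and takes 1/8.
Nora is living and takes 1/4.
Kenneth is living and takes 1/4.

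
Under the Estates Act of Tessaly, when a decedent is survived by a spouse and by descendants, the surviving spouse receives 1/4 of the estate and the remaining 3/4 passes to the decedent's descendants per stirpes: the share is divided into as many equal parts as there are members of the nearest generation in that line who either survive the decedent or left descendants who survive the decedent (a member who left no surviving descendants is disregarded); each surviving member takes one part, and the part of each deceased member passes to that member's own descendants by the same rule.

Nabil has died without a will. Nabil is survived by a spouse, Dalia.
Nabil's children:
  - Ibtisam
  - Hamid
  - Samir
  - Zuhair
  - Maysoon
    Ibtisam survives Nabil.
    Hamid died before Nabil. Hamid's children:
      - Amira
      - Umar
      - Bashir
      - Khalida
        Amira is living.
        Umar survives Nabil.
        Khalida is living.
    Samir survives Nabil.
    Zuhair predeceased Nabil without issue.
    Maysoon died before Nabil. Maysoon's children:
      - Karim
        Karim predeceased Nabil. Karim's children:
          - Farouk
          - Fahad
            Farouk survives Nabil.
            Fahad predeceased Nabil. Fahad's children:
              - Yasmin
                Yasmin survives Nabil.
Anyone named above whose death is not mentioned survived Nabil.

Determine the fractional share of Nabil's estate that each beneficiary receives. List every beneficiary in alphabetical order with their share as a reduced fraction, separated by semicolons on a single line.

Dalia, as surviving spouse, takes 1/4.
The remaining 3/4 passes to Nabil's descendants per stirpes.
Zuhair left no surviving issue, so that branch lapses and is disregarded.
The 3/4 is divided into 4 equal shares of 3/16 among Ibtisam, Hamid, Samir, Maysoon.
Ibtisam is living and takes 3/16.
Hamid predeceased; the 3/16 allotted to Hamid's branch passes to Hamid's issue by representation.
The 3/16 is divided into 4 equal shares of 3/64 among Amira, Umar, Bashir, Khalida.
Amira is living and takes 3/64.
Umar is living and takes 3/64.
Bashir is living and takes 3/64.
Khalida is living and takes 3/64.
Samir is living and takes 3/16.
Maysoon predeceased; the 3/16 allotted to Maysoon's branch passes to Maysoon's issue by representation.
Karim's line is the sole branch at this level, so the full 3/16 passes to Karim's issue by representation.
The 3/16 is divided into 2 equal shares of 3/32 among Farouk, Fahad.
Farouk is living and takes 3/32.
Fahad predeceased; the 3/32 allotted to Fahad's branch passes to Fahad's issue by representation.
Yasmin is the sole taker at this level and receives the full 3/32.

Amira 3/64; Bashir 3/64; Dalia 1/4; Farouk 3/32; Ibtisam 3/16; Khalida 3/64; Samir 3/16; Umar 3/64; Yasmin 3/32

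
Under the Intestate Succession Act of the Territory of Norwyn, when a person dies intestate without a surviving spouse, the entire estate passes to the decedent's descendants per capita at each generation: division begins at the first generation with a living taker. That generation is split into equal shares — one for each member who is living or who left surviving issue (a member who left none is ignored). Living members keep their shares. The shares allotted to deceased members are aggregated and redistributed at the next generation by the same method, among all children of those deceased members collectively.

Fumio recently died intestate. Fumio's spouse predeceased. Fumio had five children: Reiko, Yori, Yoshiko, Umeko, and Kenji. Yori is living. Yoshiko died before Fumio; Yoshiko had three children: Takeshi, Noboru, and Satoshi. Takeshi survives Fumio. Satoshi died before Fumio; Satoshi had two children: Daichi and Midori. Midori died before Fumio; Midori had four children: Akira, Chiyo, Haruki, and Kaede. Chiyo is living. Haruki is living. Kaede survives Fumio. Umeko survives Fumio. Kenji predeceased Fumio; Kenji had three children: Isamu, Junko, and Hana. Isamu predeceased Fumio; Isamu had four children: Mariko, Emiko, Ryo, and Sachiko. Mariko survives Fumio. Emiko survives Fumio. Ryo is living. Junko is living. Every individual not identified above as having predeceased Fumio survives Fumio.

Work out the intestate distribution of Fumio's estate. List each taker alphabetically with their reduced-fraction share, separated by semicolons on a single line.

Akira 1/180; Chiyo 1/180; Daichi 1/45; Emiko 1/45; Hana 1/15; Haruki 1/180; Junko 1/15; Kaede 1/180; Mariko 1/45; Noboru 1/15; Reiko 1/5; Ryo 1/45; Sachiko 1/45; Takeshi 1/15; Umeko 1/5; Yori 1/5

There is no surviving spouse, so the entire estate passes to Fumio's descendants per capita at each generation.
At generation 1 (Reiko, Yori, Yoshiko, Umeko, Kenji) there are 5 shares of (1)/5 = 1/5 each.
Living: Reiko, Yori, and Umeko — each takes 1/5.
Deceased: Yoshiko and Kenji. Their combined 2/5 is pooled and carried to generation 2.
At generation 2 (Takeshi, Noboru, Satoshi, Isamu, Junko, Hana) there are 6 shares of (2/5)/6 = 1/15 each.
Living: Takeshi, Noboru, Junko, and Hana — each takes 1/15.
Deceased: Satoshi and Isamu. Their combined 2/15 is pooled and carried to generation 3.
At generation 3 (Daichi, Midori, Mariko, Emiko, Ryo, Sachiko) there are 6 shares of (2/15)/6 = 1/45 each.
Living: Daichi, Mariko, Emiko, Ryo, and Sachiko — each takes 1/45.
Deceased: Midori. That 1/45 share is carried to generation 4.
At generation 4 (Akira, Chiyo, Haruki, Kaede) there are 4 shares of (1/45)/4 = 1/180 each.
Living: Akira, Chiyo, Haruki, and Kaede — each takes 1/180.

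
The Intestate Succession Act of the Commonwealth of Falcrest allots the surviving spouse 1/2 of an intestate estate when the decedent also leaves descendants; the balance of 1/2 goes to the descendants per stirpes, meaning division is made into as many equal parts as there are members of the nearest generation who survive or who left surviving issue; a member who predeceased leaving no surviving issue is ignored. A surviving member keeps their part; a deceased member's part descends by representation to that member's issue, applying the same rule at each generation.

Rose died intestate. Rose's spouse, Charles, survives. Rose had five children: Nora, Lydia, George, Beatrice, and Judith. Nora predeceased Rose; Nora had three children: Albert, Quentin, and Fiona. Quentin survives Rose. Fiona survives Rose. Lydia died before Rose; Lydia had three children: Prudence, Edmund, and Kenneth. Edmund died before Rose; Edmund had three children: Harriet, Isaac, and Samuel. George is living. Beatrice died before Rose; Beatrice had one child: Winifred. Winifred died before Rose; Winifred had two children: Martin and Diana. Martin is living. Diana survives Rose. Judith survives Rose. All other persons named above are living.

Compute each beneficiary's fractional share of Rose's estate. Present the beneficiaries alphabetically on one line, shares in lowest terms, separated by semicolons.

Albert 1/30; Charles 1/2; Diana 1/20; Fiona 1/30; George 1/10; Harriet 1/90; Isaac 1/90; Judith 1/10; Kenneth 1/30; Martin 1/20; Prudence 1/30; Quentin 1/30; Samuel 1/90

Charles, as surviving spouse, takes 1/2.
The remaining 1/2 passes to Rose's descendants per stirpes.
The 1/2 is divided into 5 equal shares of 1/10 among Nora, Lydia, George, Beatrice, Judith.
Nora predeceased; the 1/10 allotted to Nora's branch passes to Nora's issue by representation.
The 1/10 is divided into 3 equal shares of 1/30 among Albert, Quentin, Fiona.
Albert is living and takes 1/30.
Quentin is living and takes 1/30.
Fiona is living and takes 1/30.
Lydia predeceased; the 1/10 allotted to Lydia's branch passes to Lydia's issue by representation.
The 1/10 is divided into 3 equal shares of 1/30 among Prudence, Edmund, Kenneth.
Prudence is living and takes 1/30.
Edmund predeceased; the 1/30 allotted to Edmund's branch passes to Edmund's issue by representation.
The 1/30 is divided into 3 equal shares of 1/90 among Harriet, Isaac, Samuel.
Harriet is living and takes 1/90.
Isaac is living and takes 1/90.
Samuel is living and takes 1/90.
Kenneth is living and takes 1/30.
George is living and takes 1/10.
Beatrice predeceased; the 1/10 allotted to Beatrice's branch passes to Beatrice's issue by representation.
Winifred's line is the sole branch at this level, so the full 1/10 passes to Winifred's issue by representation.
The 1/10 is divided into 2 equal shares of 1/20 among Martin, Diana.
Martin is living and takes 1/20.
Diana is living and takes 1/20.
Judith is living and takes 1/10.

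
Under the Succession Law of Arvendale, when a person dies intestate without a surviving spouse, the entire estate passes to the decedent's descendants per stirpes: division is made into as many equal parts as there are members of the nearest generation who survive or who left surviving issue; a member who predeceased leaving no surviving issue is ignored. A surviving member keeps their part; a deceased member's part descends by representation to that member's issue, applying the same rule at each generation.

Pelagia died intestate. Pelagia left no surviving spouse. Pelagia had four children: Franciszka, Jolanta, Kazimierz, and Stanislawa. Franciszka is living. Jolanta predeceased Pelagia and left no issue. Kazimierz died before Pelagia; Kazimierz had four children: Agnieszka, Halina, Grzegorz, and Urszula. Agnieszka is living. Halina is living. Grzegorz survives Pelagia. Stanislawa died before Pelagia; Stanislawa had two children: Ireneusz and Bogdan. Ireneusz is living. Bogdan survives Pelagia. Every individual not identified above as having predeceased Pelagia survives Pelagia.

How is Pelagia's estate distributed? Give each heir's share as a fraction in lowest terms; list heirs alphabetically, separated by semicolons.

There is no surviving spouse, so the entire estate passes to Pelagia's descendants per stirpes.
Jolanta left no surviving issue, so that branch lapses and is disregarded.
The estate is divided into 3 equal shares of 1/3 among Franciszka, Kazimierz, Stanislawa.
Franciszka is living and takes 1/3.
Kazimierz predeceased; the 1/3 allotted to Kazimierz's branch passes to Kazimierz's issue by representation.
The 1/3 is divided into 4 equal shares of 1/12 among Agnieszka, Halina, Grzegorz, Urszula.
Agnieszka is living and takes 1/12.
Halina is living and takes 1/12.
Grzegorz is living and takes 1/12.
Urszula is living and takes 1/12.
Stanislawa predeceased; the 1/3 allotted to Stanislawa's branch passes to Stanislawa's issue by representation.
The 1/3 is divided into 2 equal shares of 1/6 among Ireneusz, Bogdan.
Ireneusz is living and takes 1/6.
Bogdan is living and takes 1/6.

Agnieszka 1/12; Bogdan 1/6; Franciszka 1/3; Grzegorz 1/12; Halina 1/12; Ireneusz 1/6; Urszula 1/12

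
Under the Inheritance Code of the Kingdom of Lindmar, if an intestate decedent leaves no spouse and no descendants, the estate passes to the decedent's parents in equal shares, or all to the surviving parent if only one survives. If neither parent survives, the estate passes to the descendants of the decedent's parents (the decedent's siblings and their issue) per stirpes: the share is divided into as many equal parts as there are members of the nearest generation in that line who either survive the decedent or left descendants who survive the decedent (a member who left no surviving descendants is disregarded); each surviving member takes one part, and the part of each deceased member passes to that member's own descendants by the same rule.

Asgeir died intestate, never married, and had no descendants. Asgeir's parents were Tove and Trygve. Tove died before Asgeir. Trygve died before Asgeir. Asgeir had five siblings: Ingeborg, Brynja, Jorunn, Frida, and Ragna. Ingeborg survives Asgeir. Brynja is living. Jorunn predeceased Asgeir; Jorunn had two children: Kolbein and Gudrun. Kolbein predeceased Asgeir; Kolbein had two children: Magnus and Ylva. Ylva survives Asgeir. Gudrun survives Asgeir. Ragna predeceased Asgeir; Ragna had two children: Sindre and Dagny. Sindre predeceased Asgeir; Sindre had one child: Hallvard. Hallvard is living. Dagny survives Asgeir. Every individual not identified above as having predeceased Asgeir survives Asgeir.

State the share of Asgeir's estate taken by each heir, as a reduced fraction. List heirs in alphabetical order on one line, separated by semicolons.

Neither parent survives and there are no descendants, so the estate passes to Asgeir's siblings and their issue per stirpes.
The estate is divided into 5 equal shares of 1/5 among Ingeborg, Brynja, Jorunn, Frida, Ragna.
Ingeborg is living and takes 1/5.
Brynja is living and takes 1/5.
Jorunn predeceased; the 1/5 allotted to Jorunn's branch passes to Jorunn's issue by representation.
The 1/5 is divided into 2 equal shares of 1/10 among Kolbein, Gudrun.
Kolbein predeceased; the 1/10 allotted to Kolbein's branch passes to Kolbein's issue by representation.
The 1/10 is divided into 2 equal shares of 1/20 among Magnus, Ylva.
Magnus is living and takes 1/20.
Ylva is living and takes 1/20.
Gudrun is living and takes 1/10.
Frida is living and takes 1/5.
Ragna predeceased; the 1/5 allotted to Ragna's branch passes to Ragna's issue by representation.
The 1/5 is divided into 2 equal shares of 1/10 among Sindre, Dagny.
Sindre predeceased; the 1/10 allotted to Sindre's branch passes to Sindre's issue by representation.
Hallvard is the sole taker at this level and receives the full 1/10.
Dagny is living and takes 1/10.

Brynja 1/5; Dagny 1/10; Frida 1/5; Gudrun 1/10; Hallvard 1/10; Ingeborg 1/5; Magnus 1/20; Ylva 1/20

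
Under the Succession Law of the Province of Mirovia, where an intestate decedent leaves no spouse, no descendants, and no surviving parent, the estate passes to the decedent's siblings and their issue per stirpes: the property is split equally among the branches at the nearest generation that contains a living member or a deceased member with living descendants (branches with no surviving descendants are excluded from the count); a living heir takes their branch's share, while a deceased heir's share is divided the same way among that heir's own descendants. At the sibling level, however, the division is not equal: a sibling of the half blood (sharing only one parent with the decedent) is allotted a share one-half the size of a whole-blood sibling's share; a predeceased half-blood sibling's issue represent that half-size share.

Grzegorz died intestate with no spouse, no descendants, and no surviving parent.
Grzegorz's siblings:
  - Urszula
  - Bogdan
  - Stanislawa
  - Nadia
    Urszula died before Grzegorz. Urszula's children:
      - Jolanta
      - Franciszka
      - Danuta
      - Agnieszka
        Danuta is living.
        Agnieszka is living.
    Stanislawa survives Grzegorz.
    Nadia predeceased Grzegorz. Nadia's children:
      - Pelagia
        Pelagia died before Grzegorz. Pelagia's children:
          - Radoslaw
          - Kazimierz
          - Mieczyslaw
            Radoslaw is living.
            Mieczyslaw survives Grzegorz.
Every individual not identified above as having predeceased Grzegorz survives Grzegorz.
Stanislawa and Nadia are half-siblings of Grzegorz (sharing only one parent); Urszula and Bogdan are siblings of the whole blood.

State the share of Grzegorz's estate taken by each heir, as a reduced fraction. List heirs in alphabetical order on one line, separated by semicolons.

No spouse, descendants, or parent survives, so the estate passes to Grzegorz's siblings per stirpes.
Half-blood siblings count for one-half the weight of whole-blood siblings at the initial division.
Dividing 1 in proportion to weights (total weight 3): Urszula (weight 1) → 1/3; Bogdan (weight 1) → 1/3; Stanislawa (weight 1/2) → 1/6; Nadia (weight 1/2) → 1/6.
Urszula predeceased; the 1/3 allotted to Urszula's branch passes to Urszula's issue by representation.
The 1/3 is divided into 4 equal shares of 1/12 among Jolanta, Franciszka, Danuta, Agnieszka.
Jolanta is living and takes 1/12.
Franciszka is living and takes 1/12.
Danuta is living and takes 1/12.
Agnieszka is living and takes 1/12.
Bogdan is living and takes 1/3.
Stanislawa is living and takes 1/6.
Nadia predeceased; the 1/6 allotted to Nadia's branch passes to Nadia's issue by representation.
Pelagia's line is the sole branch at this level, so the full 1/6 passes to Pelagia's issue by representation.
The 1/6 is divided into 3 equal shares of 1/18 among Radoslaw, Kazimierz, Mieczyslaw.
Radoslaw is living and takes 1/18.
Kazimierz is living and takes 1/18.
Mieczyslaw is living and takes 1/18.

Agnieszka 1/12; Bogdan 1/3; Danuta 1/12; Franciszka 1/12; Jolanta 1/12; Kazimierz 1/18; Mieczyslaw 1/18; Radoslaw 1/18; Stanislawa 1/6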